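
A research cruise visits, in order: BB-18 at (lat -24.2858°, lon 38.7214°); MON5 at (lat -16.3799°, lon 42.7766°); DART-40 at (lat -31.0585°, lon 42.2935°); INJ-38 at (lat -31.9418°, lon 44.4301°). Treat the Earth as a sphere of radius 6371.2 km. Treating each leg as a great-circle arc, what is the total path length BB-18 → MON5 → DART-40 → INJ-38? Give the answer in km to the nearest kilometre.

BB-18→MON5: c = 0.153082 rad, d = 975.31 km
MON5→DART-40: c = 0.256305 rad, d = 1632.97 km
DART-40→INJ-38: c = 0.035335 rad, d = 225.13 km
Total = 975.31 + 1632.97 + 225.13 = 2833.41 km

2833 km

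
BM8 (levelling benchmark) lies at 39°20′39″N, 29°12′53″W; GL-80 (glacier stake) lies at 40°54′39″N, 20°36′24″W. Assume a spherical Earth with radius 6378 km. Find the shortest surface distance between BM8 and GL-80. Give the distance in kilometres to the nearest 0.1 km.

BM8: φ = +39.34417°, λ = -29.21472°
GL-80: φ = +40.91083°, λ = -20.60667°
Δφ = 1.5667°,  Δλ = 8.6081°
a = sin²(Δφ/2) + cos φ₁ cos φ₂ sin²(Δλ/2) = 0.003479
c = 2·arcsin(√a) = 0.118029 rad = 6.7626°
d = R·c = 6378 × 0.118029 = 752.8 km

752.8 km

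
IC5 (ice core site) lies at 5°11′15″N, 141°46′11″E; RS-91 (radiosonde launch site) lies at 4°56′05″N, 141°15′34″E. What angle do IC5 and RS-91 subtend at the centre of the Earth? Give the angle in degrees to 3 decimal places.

IC5: φ = +5.18750°, λ = +141.76972°
RS-91: φ = +4.93472°, λ = +141.25944°
Δφ = -0.2528°,  Δλ = -0.5103°
a = sin²(Δφ/2) + cos φ₁ cos φ₂ sin²(Δλ/2) = 0.000025
c = 2·arcsin(√a) = 0.009908 rad = 0.5677°

0.568°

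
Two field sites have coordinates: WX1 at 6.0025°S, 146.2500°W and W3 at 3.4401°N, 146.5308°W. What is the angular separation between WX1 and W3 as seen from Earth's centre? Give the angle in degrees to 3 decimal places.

Δφ = 9.4426°,  Δλ = -0.2808°
a = sin²(Δφ/2) + cos φ₁ cos φ₂ sin²(Δλ/2) = 0.006781
c = 2·arcsin(√a) = 0.164877 rad = 9.4468°

9.447°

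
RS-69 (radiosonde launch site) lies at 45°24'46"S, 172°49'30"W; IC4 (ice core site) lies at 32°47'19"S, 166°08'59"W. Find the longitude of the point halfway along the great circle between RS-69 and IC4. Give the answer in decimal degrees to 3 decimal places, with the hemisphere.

169.187°W

RS-69: φ = -45.41278°, λ = -172.82500°
IC4: φ = -32.78861°, λ = -166.14972°
Bx = cos φ₂ cos Δλ = 0.834975,  By = cos φ₂ sin Δλ = 0.097722
φₘ = atan2(sin φ₁ + sin φ₂, √((cos φ₁ + Bx)² + By²)) = -39.14792°
λₘ = λ₁ + atan2(By, cos φ₁ + Bx) = -169.18698°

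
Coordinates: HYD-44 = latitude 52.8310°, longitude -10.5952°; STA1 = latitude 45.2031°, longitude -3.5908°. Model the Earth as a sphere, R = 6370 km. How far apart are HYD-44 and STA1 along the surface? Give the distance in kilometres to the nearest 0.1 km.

Δφ = -7.6279°,  Δλ = 7.0044°
a = sin²(Δφ/2) + cos φ₁ cos φ₂ sin²(Δλ/2) = 0.006013
c = 2·arcsin(√a) = 0.155243 rad = 8.8948°
d = R·c = 6370 × 0.155243 = 988.9 km

988.9 km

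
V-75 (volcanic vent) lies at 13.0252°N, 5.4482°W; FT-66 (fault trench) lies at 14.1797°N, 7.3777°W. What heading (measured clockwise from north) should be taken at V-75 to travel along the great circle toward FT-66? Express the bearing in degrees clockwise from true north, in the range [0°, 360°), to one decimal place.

Δλ = -1.9295°
y = sin Δλ · cos φ₂ = -0.032644
x = cos φ₁ sin φ₂ − sin φ₁ cos φ₂ cos Δλ = 0.020272
θ = atan2(y, x) = -58.1591° → 301.8409° (mod 360°)

301.8°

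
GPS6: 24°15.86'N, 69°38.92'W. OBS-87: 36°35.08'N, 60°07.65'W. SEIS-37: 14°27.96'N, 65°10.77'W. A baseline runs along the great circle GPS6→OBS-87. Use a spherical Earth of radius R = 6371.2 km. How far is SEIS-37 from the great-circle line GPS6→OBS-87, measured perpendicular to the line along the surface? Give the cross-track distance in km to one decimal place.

974.6 km

GPS6: φ = +24.26433°, λ = -69.64867°
OBS-87: φ = +36.58467°, λ = -60.12750°
SEIS-37: φ = +14.46600°, λ = -65.17950°
δ₁₃ = central angle GPS6→SEIS-37 = 0.186125 rad  (haversine)
θ₁₃ = bearing GPS6→SEIS-37 = 155.937°,  θ₁₂ = bearing GPS6→OBS-87 = 31.362°
dₓₜ = R·arcsin(sin δ₁₃ · sin(θ₁₃ − θ₁₂)) = 6371.2·arcsin(0.18505·sin(124.575°)) = 974.563 km
|dₓₜ| = 974.563 km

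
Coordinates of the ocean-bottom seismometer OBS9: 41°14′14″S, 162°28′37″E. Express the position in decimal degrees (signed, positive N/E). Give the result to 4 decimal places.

-41.2372°, +162.4769°

lat: 41.2372° S → -41.2372°
lon: 162.4769° E → +162.4769°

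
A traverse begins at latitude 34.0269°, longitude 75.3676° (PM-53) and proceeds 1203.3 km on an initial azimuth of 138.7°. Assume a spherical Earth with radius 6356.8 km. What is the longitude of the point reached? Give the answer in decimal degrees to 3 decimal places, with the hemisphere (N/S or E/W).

δ = d/R = 1203.3/6356.8 = 0.189293 rad
φ₂ = arcsin(sin φ₁ cos δ + cos φ₁ sin δ cos θ)
   = arcsin(0.55958·0.98214 + 0.82877·0.18816·-0.75126) = 25.62185°
λ₂ = λ₁ + atan2(sin θ sin δ cos φ₁, cos δ − sin φ₁ sin φ₂) = 83.28427°

83.284°E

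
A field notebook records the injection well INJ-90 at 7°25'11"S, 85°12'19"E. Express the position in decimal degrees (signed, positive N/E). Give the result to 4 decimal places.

lat: 7.4197° S → -7.4197°
lon: 85.2053° E → +85.2053°

-7.4197°, +85.2053°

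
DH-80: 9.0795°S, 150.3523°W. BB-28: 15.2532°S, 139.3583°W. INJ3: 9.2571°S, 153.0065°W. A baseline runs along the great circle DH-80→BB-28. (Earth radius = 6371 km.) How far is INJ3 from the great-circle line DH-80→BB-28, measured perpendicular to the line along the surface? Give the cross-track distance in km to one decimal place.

δ₁₃ = central angle DH-80→INJ3 = 0.045838 rad  (haversine)
θ₁₃ = bearing DH-80→INJ3 = 265.912°,  θ₁₂ = bearing DH-80→BB-28 = 120.951°
dₓₜ = R·arcsin(sin δ₁₃ · sin(θ₁₃ − θ₁₂)) = 6371·arcsin(0.04582·sin(144.961°)) = 167.627 km
|dₓₜ| = 167.627 km

167.6 km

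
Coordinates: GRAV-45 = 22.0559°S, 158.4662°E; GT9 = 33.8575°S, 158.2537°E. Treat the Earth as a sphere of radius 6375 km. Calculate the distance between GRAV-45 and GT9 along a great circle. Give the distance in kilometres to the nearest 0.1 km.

Δφ = -11.8016°,  Δλ = -0.2125°
a = sin²(Δφ/2) + cos φ₁ cos φ₂ sin²(Δλ/2) = 0.010572
c = 2·arcsin(√a) = 0.206003 rad = 11.8031°
d = R·c = 6375 × 0.206003 = 1313.3 km

1313.3 km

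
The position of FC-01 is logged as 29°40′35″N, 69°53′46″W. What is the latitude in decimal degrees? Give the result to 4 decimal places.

29° + 40′/60 + 35″/3600 = 29 + 0.66667 + 0.00972 = 29.6764°

29.6764°N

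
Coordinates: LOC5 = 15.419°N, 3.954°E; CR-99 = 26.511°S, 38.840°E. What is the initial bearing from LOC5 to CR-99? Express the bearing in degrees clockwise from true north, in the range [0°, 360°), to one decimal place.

Δλ = 34.8860°
y = sin Δλ · cos φ₂ = 0.511805
x = cos φ₁ sin φ₂ − sin φ₁ cos φ₂ cos Δλ = -0.625466
θ = atan2(y, x) = 140.7073° → 140.7073° (mod 360°)

140.7°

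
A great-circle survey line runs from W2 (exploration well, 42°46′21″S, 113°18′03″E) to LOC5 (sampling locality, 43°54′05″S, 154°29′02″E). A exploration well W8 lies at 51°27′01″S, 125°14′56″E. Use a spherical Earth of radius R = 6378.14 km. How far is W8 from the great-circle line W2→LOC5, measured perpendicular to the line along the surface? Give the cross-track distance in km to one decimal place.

746.3 km

W2: φ = -42.77250°, λ = +113.30083°
LOC5: φ = -43.90139°, λ = +154.48389°
W8: φ = -51.45028°, λ = +125.24889°
δ₁₃ = central angle W2→W8 = 0.207048 rad  (haversine)
θ₁₃ = bearing W2→W8 = 141.127°,  θ₁₂ = bearing W2→LOC5 = 106.524°
dₓₜ = R·arcsin(sin δ₁₃ · sin(θ₁₃ − θ₁₂)) = 6378.14·arcsin(0.20557·sin(34.603°)) = 746.302 km
|dₓₜ| = 746.302 km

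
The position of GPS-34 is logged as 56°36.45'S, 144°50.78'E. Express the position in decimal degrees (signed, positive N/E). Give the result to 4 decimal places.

-56.6075°, +144.8463°

lat: 56.6075° S → -56.6075°
lon: 144.8463° E → +144.8463°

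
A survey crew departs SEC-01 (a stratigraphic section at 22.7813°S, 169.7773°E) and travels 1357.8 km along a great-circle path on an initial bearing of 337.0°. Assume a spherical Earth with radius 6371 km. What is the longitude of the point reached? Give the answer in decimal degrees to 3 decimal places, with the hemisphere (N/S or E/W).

δ = d/R = 1357.8/6371 = 0.213122 rad
φ₂ = arcsin(sin φ₁ cos δ + cos φ₁ sin δ cos θ)
   = arcsin(-0.38721·0.97738 + 0.92199·0.21151·0.92050) = -11.47524°
λ₂ = λ₁ + atan2(sin θ sin δ cos φ₁, cos δ − sin φ₁ sin φ₂) = 164.93979°

164.940°E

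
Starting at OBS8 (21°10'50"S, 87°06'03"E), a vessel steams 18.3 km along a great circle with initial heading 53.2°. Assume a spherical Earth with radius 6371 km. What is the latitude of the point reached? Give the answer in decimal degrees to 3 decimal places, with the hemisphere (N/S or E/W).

21.082°S

OBS8: φ = -21.18056°, λ = +87.10083°
δ = d/R = 18.3/6371 = 0.002872 rad
φ₂ = arcsin(sin φ₁ cos δ + cos φ₁ sin δ cos θ)
   = arcsin(-0.36131·1.00000 + 0.93245·0.00287·0.59902) = -21.08191°
λ₂ = λ₁ + atan2(sin θ sin δ cos φ₁, cos δ − sin φ₁ sin φ₂) = 87.24207°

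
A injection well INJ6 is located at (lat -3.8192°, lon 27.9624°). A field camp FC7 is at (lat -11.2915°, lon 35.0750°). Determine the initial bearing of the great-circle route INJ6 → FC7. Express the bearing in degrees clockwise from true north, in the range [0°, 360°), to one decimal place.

137.1°

Δλ = 7.1126°
y = sin Δλ · cos φ₂ = 0.121423
x = cos φ₁ sin φ₂ − sin φ₁ cos φ₂ cos Δλ = -0.130550
θ = atan2(y, x) = 137.0744° → 137.0744° (mod 360°)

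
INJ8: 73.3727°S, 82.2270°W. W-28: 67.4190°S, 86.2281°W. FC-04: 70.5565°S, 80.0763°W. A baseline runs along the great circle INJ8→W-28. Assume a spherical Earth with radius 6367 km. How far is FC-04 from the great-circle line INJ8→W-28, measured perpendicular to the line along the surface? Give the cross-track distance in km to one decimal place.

155.5 km

δ₁₃ = central angle INJ8→FC-04 = 0.050499 rad  (haversine)
θ₁₃ = bearing INJ8→FC-04 = 14.328°,  θ₁₂ = bearing INJ8→W-28 = 345.396°
dₓₜ = R·arcsin(sin δ₁₃ · sin(θ₁₃ − θ₁₂)) = 6367·arcsin(0.05048·sin(-331.067°)) = 155.499 km
|dₓₜ| = 155.499 km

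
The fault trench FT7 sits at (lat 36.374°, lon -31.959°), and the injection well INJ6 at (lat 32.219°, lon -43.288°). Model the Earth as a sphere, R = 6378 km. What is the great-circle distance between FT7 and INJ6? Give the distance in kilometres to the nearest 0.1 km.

Δφ = -4.1550°,  Δλ = -11.3290°
a = sin²(Δφ/2) + cos φ₁ cos φ₂ sin²(Δλ/2) = 0.007950
c = 2·arcsin(√a) = 0.178568 rad = 10.2312°
d = R·c = 6378 × 0.178568 = 1138.9 km

1138.9 km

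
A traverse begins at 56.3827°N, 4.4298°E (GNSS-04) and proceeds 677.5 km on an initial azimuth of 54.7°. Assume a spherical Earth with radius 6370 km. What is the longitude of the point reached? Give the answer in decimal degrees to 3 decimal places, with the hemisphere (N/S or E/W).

14.271°E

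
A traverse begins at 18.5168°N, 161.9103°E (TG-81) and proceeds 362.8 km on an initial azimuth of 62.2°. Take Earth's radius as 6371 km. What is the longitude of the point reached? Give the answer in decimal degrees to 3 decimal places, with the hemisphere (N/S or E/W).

δ = d/R = 362.8/6371 = 0.056946 rad
φ₂ = arcsin(sin φ₁ cos δ + cos φ₁ sin δ cos θ)
   = arcsin(0.31758·0.99838 + 0.94823·0.05691·0.46639) = 20.01329°
λ₂ = λ₁ + atan2(sin θ sin δ cos φ₁, cos δ − sin φ₁ sin φ₂) = 164.98175°

164.982°E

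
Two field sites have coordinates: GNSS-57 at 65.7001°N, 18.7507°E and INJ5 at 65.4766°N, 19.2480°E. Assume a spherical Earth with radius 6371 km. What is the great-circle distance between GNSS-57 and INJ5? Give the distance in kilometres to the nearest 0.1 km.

33.8 km

Δφ = -0.2235°,  Δλ = 0.4973°
a = sin²(Δφ/2) + cos φ₁ cos φ₂ sin²(Δλ/2) = 0.000007
c = 2·arcsin(√a) = 0.005299 rad = 0.3036°
d = R·c = 6371 × 0.005299 = 33.8 km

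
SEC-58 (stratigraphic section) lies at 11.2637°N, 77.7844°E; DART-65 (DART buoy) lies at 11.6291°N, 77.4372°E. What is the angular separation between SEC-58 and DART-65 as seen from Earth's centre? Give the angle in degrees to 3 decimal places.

Δφ = 0.3654°,  Δλ = -0.3472°
a = sin²(Δφ/2) + cos φ₁ cos φ₂ sin²(Δλ/2) = 0.000019
c = 2·arcsin(√a) = 0.008715 rad = 0.4993°

0.499°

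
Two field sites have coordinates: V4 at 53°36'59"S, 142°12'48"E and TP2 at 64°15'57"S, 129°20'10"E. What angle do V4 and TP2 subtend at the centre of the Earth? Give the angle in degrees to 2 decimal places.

12.50°

V4: φ = -53.61639°, λ = +142.21333°
TP2: φ = -64.26583°, λ = +129.33611°
Δφ = -10.6494°,  Δλ = -12.8772°
a = sin²(Δφ/2) + cos φ₁ cos φ₂ sin²(Δλ/2) = 0.011851
c = 2·arcsin(√a) = 0.218154 rad = 12.4993°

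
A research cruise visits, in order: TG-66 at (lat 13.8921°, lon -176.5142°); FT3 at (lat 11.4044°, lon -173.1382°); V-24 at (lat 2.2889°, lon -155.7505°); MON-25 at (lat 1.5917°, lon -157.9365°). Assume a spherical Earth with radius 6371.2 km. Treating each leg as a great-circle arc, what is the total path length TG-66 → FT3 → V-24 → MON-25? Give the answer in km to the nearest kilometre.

2883 km

TG-66→FT3: c = 0.072041 rad, d = 458.99 km
FT3→V-24: c = 0.340423 rad, d = 2168.90 km
V-24→MON-25: c = 0.040025 rad, d = 255.01 km
Total = 458.99 + 2168.90 + 255.01 = 2882.90 km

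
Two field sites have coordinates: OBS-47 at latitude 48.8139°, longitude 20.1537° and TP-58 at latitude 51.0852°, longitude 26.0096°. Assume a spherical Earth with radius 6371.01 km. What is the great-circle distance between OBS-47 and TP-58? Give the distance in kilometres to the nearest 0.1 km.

Δφ = 2.2713°,  Δλ = 5.8559°
a = sin²(Δφ/2) + cos φ₁ cos φ₂ sin²(Δλ/2) = 0.001472
c = 2·arcsin(√a) = 0.076755 rad = 4.3977°
d = R·c = 6371.01 × 0.076755 = 489.0 km

489.0 km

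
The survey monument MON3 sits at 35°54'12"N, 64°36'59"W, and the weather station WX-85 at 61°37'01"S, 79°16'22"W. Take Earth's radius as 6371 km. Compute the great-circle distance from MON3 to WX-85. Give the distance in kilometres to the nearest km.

MON3: φ = +35.90333°, λ = -64.61639°
WX-85: φ = -61.61694°, λ = -79.27278°
Δφ = -97.5203°,  Δλ = -14.6564°
a = sin²(Δφ/2) + cos φ₁ cos φ₂ sin²(Δλ/2) = 0.571703
c = 2·arcsin(√a) = 1.714699 rad = 98.2450°
d = R·c = 6371 × 1.714699 = 10924.3 km

10924 km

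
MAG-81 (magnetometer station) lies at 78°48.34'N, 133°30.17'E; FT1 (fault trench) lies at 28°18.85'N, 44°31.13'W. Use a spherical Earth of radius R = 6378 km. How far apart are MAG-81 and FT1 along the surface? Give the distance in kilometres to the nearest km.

MAG-81: φ = +78.80567°, λ = +133.50283°
FT1: φ = +28.31417°, λ = -44.51883°
Δφ = -50.4915°,  Δλ = -178.0217°
a = sin²(Δφ/2) + cos φ₁ cos φ₂ sin²(Δλ/2) = 0.352763
c = 2·arcsin(√a) = 1.271892 rad = 72.8741°
d = R·c = 6378 × 1.271892 = 8112.1 km

8112 km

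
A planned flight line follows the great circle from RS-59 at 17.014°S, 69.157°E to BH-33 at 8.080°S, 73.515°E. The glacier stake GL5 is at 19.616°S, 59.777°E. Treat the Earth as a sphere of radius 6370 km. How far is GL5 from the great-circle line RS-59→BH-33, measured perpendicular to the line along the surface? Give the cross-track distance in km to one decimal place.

δ₁₃ = central angle RS-59→GL5 = 0.161884 rad  (haversine)
θ₁₃ = bearing RS-59→GL5 = 252.270°,  θ₁₂ = bearing RS-59→BH-33 = 25.970°
dₓₜ = R·arcsin(sin δ₁₃ · sin(θ₁₃ − θ₁₂)) = 6370·arcsin(0.16118·sin(226.301°)) = -743.970 km
|dₓₜ| = 743.970 km

744.0 km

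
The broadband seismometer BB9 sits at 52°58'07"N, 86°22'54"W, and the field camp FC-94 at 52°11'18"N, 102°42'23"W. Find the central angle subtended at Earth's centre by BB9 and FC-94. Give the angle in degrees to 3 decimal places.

9.929°

BB9: φ = +52.96861°, λ = -86.38167°
FC-94: φ = +52.18833°, λ = -102.70639°
Δφ = -0.7803°,  Δλ = -16.3247°
a = sin²(Δφ/2) + cos φ₁ cos φ₂ sin²(Δλ/2) = 0.007489
c = 2·arcsin(√a) = 0.173296 rad = 9.9291°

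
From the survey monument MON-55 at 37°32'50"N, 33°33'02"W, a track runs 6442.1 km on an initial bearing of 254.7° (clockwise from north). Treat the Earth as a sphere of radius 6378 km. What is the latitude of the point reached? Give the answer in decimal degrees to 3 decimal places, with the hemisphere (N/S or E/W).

8.449°N

MON-55: φ = +37.54722°, λ = -33.55056°
δ = d/R = 6442.1/6378 = 1.010050 rad
φ₂ = arcsin(sin φ₁ cos δ + cos φ₁ sin δ cos θ)
   = arcsin(0.60942·0.53182 + 0.79285·0.84686·-0.26387) = 8.44877°
λ₂ = λ₁ + atan2(sin θ sin δ cos φ₁, cos δ − sin φ₁ sin φ₂) = -89.22081°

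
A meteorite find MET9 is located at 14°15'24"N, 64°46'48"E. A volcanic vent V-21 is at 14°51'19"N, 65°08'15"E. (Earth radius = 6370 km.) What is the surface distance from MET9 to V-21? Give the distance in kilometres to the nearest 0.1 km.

MET9: φ = +14.25667°, λ = +64.78000°
V-21: φ = +14.85528°, λ = +65.13750°
Δφ = 0.5986°,  Δλ = 0.3575°
a = sin²(Δφ/2) + cos φ₁ cos φ₂ sin²(Δλ/2) = 0.000036
c = 2·arcsin(√a) = 0.012068 rad = 0.6914°
d = R·c = 6370 × 0.012068 = 76.9 km

76.9 km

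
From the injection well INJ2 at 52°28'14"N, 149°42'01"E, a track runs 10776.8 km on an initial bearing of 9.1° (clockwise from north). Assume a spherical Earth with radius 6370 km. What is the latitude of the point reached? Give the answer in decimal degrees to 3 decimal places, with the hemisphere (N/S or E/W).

30.091°N

INJ2: φ = +52.47056°, λ = +149.70028°
δ = d/R = 10776.8/6370 = 1.691805 rad
φ₂ = arcsin(sin φ₁ cos δ + cos φ₁ sin δ cos θ)
   = arcsin(0.79304·-0.12071 + 0.60917·0.99269·0.98741) = 30.09084°
λ₂ = λ₁ + atan2(sin θ sin δ cos φ₁, cos δ − sin φ₁ sin φ₂) = -40.75430°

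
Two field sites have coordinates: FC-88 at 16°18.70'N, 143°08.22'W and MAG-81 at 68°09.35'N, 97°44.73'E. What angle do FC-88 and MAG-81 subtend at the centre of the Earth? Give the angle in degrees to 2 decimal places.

85.01°

FC-88: φ = +16.31167°, λ = -143.13700°
MAG-81: φ = +68.15583°, λ = +97.74550°
Δφ = 51.8442°,  Δλ = -119.1175°
a = sin²(Δφ/2) + cos φ₁ cos φ₂ sin²(Δλ/2) = 0.456536
c = 2·arcsin(√a) = 1.483759 rad = 85.0131°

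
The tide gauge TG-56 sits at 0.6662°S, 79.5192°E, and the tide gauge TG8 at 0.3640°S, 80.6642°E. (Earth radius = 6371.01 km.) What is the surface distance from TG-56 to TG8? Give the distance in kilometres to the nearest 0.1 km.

131.7 km

Δφ = 0.3022°,  Δλ = 1.1450°
a = sin²(Δφ/2) + cos φ₁ cos φ₂ sin²(Δλ/2) = 0.000107
c = 2·arcsin(√a) = 0.020668 rad = 1.1842°
d = R·c = 6371.01 × 0.020668 = 131.7 km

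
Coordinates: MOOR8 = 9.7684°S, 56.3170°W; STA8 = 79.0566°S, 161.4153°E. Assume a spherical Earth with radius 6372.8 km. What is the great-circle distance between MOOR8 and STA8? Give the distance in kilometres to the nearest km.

Δφ = -69.2882°,  Δλ = -142.2677°
a = sin²(Δφ/2) + cos φ₁ cos φ₂ sin²(Δλ/2) = 0.490691
c = 2·arcsin(√a) = 1.552178 rad = 88.9332°
d = R·c = 6372.8 × 1.552178 = 9891.7 km

9892 km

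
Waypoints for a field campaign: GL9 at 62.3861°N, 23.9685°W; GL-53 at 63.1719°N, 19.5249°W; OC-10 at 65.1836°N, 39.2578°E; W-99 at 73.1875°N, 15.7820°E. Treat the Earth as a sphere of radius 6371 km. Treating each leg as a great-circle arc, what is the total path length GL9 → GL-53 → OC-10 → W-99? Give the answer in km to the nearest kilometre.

GL9→GL-53: c = 0.038025 rad, d = 242.26 km
GL-53→OC-10: c = 0.431986 rad, d = 2752.18 km
OC-10→W-99: c = 0.199275 rad, d = 1269.58 km
Total = 242.26 + 2752.18 + 1269.58 = 4264.02 km

4264 km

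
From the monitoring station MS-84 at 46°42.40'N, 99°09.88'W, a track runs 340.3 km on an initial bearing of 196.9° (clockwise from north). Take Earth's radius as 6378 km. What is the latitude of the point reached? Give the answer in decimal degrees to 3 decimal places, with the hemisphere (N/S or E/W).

43.775°N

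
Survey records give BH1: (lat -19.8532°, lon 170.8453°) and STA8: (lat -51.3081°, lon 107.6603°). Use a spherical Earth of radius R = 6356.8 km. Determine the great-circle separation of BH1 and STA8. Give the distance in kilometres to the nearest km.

6432 km

Δφ = -31.4549°,  Δλ = -63.1850°
a = sin²(Δφ/2) + cos φ₁ cos φ₂ sin²(Δλ/2) = 0.234842
c = 2·arcsin(√a) = 1.011822 rad = 57.9732°
d = R·c = 6356.8 × 1.011822 = 6432.0 km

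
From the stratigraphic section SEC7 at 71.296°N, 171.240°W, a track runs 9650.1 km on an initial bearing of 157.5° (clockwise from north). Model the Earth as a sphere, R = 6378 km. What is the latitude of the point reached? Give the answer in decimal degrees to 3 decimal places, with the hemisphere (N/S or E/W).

13.951°S

δ = d/R = 9650.1/6378 = 1.513029 rad
φ₂ = arcsin(sin φ₁ cos δ + cos φ₁ sin δ cos θ)
   = arcsin(0.94719·0.05774 + 0.32068·0.99833·-0.92388) = -13.95081°
λ₂ = λ₁ + atan2(sin θ sin δ cos φ₁, cos δ − sin φ₁ sin φ₂) = -148.05777°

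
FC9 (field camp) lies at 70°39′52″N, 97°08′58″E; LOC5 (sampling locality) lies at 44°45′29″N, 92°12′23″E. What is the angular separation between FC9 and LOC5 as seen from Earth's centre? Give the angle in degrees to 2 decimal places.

FC9: φ = +70.66444°, λ = +97.14944°
LOC5: φ = +44.75806°, λ = +92.20639°
Δφ = -25.9064°,  Δλ = -4.9431°
a = sin²(Δφ/2) + cos φ₁ cos φ₂ sin²(Δλ/2) = 0.050683
c = 2·arcsin(√a) = 0.454149 rad = 26.0208°

26.02°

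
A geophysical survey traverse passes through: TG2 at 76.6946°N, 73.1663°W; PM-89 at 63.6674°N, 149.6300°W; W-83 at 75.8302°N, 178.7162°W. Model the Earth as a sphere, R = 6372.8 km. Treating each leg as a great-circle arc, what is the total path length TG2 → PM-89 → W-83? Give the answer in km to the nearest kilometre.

TG2→PM-89: c = 0.459958 rad, d = 2931.22 km
PM-89→W-83: c = 0.269670 rad, d = 1718.55 km
Total = 2931.22 + 1718.55 = 4649.77 km

4650 km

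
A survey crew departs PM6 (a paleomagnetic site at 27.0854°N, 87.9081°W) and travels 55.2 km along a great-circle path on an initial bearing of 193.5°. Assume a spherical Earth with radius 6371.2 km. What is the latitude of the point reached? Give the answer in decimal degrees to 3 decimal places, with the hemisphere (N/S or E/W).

26.603°N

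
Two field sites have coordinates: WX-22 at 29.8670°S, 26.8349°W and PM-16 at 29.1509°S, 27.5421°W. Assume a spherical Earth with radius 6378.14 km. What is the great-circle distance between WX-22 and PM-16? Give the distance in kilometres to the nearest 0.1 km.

105.1 km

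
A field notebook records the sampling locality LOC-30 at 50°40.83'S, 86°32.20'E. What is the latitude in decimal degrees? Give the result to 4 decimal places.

50.6805°S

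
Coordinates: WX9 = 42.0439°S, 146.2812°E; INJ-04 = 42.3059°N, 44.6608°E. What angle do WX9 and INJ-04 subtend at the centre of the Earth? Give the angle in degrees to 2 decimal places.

124.15°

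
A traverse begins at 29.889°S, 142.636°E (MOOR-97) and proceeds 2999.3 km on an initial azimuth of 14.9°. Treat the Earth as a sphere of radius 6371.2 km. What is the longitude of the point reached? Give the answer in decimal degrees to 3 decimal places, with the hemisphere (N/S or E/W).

149.347°E

δ = d/R = 2999.3/6371.2 = 0.470759 rad
φ₂ = arcsin(sin φ₁ cos δ + cos φ₁ sin δ cos θ)
   = arcsin(-0.49832·0.89122 + 0.86699·0.45356·0.96638) = -3.67533°
λ₂ = λ₁ + atan2(sin θ sin δ cos φ₁, cos δ − sin φ₁ sin φ₂) = 149.34728°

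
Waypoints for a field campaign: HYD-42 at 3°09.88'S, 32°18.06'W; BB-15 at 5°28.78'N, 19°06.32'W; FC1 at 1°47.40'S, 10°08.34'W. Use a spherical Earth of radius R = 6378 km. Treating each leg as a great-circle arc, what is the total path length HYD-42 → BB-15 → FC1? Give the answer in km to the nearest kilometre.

HYD-42: φ = -3.16467°, λ = -32.30100°
BB-15: φ = +5.47967°, λ = -19.10533°
FC1: φ = -1.79000°, λ = -10.13900°
HYD-42→BB-15: c = 0.275103 rad, d = 1754.61 km
BB-15→FC1: c = 0.201320 rad, d = 1284.02 km
Total = 1754.61 + 1284.02 = 3038.63 km

3039 km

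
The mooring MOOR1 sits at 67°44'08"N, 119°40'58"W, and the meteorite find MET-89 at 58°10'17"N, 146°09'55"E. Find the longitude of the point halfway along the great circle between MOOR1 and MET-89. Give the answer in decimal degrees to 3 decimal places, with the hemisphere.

176.751°W

MOOR1: φ = +67.73556°, λ = -119.68278°
MET-89: φ = +58.17139°, λ = +146.16528°
Bx = cos φ₂ cos Δλ = -0.038183,  By = cos φ₂ sin Δλ = -0.525996
φₘ = atan2(sin φ₁ + sin φ₂, √((cos φ₁ + Bx)² + By²)) = 70.55426°
λₘ = λ₁ + atan2(By, cos φ₁ + Bx) = -176.75080°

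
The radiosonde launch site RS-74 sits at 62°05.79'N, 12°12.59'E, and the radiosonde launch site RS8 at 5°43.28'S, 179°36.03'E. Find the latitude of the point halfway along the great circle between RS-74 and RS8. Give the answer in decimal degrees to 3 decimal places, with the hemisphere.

RS-74: φ = +62.09650°, λ = +12.20983°
RS8: φ = -5.72133°, λ = +179.60050°
Bx = cos φ₂ cos Δλ = -0.971020,  By = cos φ₂ sin Δλ = 0.217215
φₘ = atan2(sin φ₁ + sin φ₂, √((cos φ₁ + Bx)² + By²)) = 55.05227°
λₘ = λ₁ + atan2(By, cos φ₁ + Bx) = 168.85479°

55.052°N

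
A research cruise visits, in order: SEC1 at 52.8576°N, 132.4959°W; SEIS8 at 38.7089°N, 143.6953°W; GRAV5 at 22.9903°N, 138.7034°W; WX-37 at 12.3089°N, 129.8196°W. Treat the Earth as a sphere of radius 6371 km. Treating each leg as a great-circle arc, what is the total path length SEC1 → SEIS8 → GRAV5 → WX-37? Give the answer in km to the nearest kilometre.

SEC1→SEIS8: c = 0.281311 rad, d = 1792.23 km
SEIS8→GRAV5: c = 0.284225 rad, d = 1810.80 km
GRAV5→WX-37: c = 0.237695 rad, d = 1514.35 km
Total = 1792.23 + 1810.80 + 1514.35 = 5117.39 km

5117 km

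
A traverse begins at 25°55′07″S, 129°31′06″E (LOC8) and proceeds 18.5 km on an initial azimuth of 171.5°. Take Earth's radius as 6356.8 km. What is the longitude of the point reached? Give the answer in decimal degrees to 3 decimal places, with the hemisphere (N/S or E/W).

129.546°E

LOC8: φ = -25.91861°, λ = +129.51833°
δ = d/R = 18.5/6356.8 = 0.002910 rad
φ₂ = arcsin(sin φ₁ cos δ + cos φ₁ sin δ cos θ)
   = arcsin(-0.43709·1.00000 + 0.89942·0.00291·-0.98902) = -26.08352°
λ₂ = λ₁ + atan2(sin θ sin δ cos φ₁, cos δ − sin φ₁ sin φ₂) = 129.54577°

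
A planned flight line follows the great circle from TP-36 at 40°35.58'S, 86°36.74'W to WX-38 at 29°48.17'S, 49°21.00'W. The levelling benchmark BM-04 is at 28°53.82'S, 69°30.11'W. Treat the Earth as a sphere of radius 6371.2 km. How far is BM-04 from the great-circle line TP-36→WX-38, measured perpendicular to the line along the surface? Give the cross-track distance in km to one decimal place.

900.8 km

TP-36: φ = -40.59300°, λ = -86.61233°
WX-38: φ = -29.80283°, λ = -49.35000°
BM-04: φ = -28.89700°, λ = -69.50183°
δ₁₃ = central angle TP-36→BM-04 = 0.318161 rad  (haversine)
θ₁₃ = bearing TP-36→BM-04 = 55.429°,  θ₁₂ = bearing TP-36→WX-38 = 82.201°
dₓₜ = R·arcsin(sin δ₁₃ · sin(θ₁₃ − θ₁₂)) = 6371.2·arcsin(0.31282·sin(-26.773°)) = -900.770 km
|dₓₜ| = 900.770 km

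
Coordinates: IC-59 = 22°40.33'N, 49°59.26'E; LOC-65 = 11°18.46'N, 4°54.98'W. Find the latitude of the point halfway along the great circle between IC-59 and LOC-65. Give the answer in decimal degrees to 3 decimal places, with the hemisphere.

18.997°N

IC-59: φ = +22.67217°, λ = +49.98767°
LOC-65: φ = +11.30767°, λ = -4.91633°
Bx = cos φ₂ cos Δλ = 0.563787,  By = cos φ₂ sin Δλ = -0.802308
φₘ = atan2(sin φ₁ + sin φ₂, √((cos φ₁ + Bx)² + By²)) = 18.99681°
λₘ = λ₁ + atan2(By, cos φ₁ + Bx) = 21.63084°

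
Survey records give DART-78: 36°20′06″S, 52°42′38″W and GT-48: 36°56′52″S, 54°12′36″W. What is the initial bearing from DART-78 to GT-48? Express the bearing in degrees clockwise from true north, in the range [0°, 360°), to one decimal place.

242.6°

DART-78: φ = -36.33500°, λ = -52.71056°
GT-48: φ = -36.94778°, λ = -54.21000°
Δλ = -1.4994°
y = sin Δλ · cos φ₂ = -0.020912
x = cos φ₁ sin φ₂ − sin φ₁ cos φ₂ cos Δλ = -0.010857
θ = atan2(y, x) = -117.4366° → 242.5634° (mod 360°)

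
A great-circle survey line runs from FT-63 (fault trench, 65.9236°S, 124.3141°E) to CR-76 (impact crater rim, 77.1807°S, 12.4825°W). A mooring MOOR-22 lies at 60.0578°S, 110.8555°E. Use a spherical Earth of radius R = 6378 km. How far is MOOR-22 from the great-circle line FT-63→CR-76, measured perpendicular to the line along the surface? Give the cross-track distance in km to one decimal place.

δ₁₃ = central angle FT-63→MOOR-22 = 0.147291 rad  (haversine)
θ₁₃ = bearing FT-63→MOOR-22 = 307.669°,  θ₁₂ = bearing FT-63→CR-76 = 195.561°
dₓₜ = R·arcsin(sin δ₁₃ · sin(θ₁₃ − θ₁₂)) = 6378·arcsin(0.14676·sin(112.108°)) = 869.907 km
|dₓₜ| = 869.907 km

869.9 km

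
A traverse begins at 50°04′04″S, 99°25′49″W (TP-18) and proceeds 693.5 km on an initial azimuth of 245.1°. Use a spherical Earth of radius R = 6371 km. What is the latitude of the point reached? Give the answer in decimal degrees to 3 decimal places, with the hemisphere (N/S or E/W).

52.338°S

TP-18: φ = -50.06778°, λ = -99.43028°
δ = d/R = 693.5/6371 = 0.108853 rad
φ₂ = arcsin(sin φ₁ cos δ + cos φ₁ sin δ cos θ)
   = arcsin(-0.76680·0.99408 + 0.64188·0.10864·-0.42104) = -52.33770°
λ₂ = λ₁ + atan2(sin θ sin δ cos φ₁, cos δ − sin φ₁ sin φ₂) = -108.71111°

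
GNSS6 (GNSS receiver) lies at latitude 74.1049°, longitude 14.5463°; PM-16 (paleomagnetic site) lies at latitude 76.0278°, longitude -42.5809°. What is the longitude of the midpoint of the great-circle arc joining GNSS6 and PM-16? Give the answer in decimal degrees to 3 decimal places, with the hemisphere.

12.055°W

Bx = cos φ₂ cos Δλ = 0.131054,  By = cos φ₂ sin Δλ = -0.202789
φₘ = atan2(sin φ₁ + sin φ₂, √((cos φ₁ + Bx)² + By²)) = 76.80891°
λₘ = λ₁ + atan2(By, cos φ₁ + Bx) = -12.05541°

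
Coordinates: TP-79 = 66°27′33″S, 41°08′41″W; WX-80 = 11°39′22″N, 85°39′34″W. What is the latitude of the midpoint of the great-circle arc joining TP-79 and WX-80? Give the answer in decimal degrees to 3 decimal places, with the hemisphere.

TP-79: φ = -66.45917°, λ = -41.14472°
WX-80: φ = +11.65611°, λ = -85.65944°
Bx = cos φ₂ cos Δλ = 0.698365,  By = cos φ₂ sin Δλ = -0.686634
φₘ = atan2(sin φ₁ + sin φ₂, √((cos φ₁ + Bx)² + By²)) = -28.89861°
λₘ = λ₁ + atan2(By, cos φ₁ + Bx) = -73.16998°

28.899°S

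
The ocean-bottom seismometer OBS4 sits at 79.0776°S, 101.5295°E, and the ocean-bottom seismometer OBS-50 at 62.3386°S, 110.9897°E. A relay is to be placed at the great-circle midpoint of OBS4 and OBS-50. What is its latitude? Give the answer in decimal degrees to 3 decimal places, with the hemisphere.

70.758°S

Bx = cos φ₂ cos Δλ = 0.457932,  By = cos φ₂ sin Δλ = 0.076305
φₘ = atan2(sin φ₁ + sin φ₂, √((cos φ₁ + Bx)² + By²)) = -70.75820°
λₘ = λ₁ + atan2(By, cos φ₁ + Bx) = 108.25143°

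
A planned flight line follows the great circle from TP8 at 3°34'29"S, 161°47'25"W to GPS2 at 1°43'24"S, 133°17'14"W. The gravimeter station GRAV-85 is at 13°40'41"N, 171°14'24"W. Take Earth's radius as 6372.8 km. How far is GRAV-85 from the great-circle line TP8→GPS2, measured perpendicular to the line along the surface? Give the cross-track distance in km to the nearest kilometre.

TP8: φ = -3.57472°, λ = -161.79028°
GPS2: φ = -1.72333°, λ = -133.28722°
GRAV-85: φ = +13.67806°, λ = -171.24000°
δ₁₃ = central angle TP8→GRAV-85 = 0.342714 rad  (haversine)
θ₁₃ = bearing TP8→GRAV-85 = 331.659°,  θ₁₂ = bearing TP8→GPS2 = 87.029°
dₓₜ = R·arcsin(sin δ₁₃ · sin(θ₁₃ − θ₁₂)) = 6372.8·arcsin(0.33604·sin(244.630°)) = -1966.049 km
|dₓₜ| = 1966.049 km

1966 km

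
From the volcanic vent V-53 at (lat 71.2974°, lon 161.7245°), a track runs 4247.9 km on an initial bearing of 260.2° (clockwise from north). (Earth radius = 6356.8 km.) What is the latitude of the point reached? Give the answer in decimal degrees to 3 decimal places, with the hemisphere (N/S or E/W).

δ = d/R = 4247.9/6356.8 = 0.668245 rad
φ₂ = arcsin(sin φ₁ cos δ + cos φ₁ sin δ cos θ)
   = arcsin(0.94720·0.78491 + 0.32066·0.61961·-0.17021) = 45.20613°
λ₂ = λ₁ + atan2(sin θ sin δ cos φ₁, cos δ − sin φ₁ sin φ₂) = 101.65894°

45.206°N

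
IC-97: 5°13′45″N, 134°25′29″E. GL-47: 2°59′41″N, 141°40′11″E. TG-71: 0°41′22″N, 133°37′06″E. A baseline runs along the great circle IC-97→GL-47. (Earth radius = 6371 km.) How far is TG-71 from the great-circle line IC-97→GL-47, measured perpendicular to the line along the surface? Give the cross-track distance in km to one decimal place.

IC-97: φ = +5.22917°, λ = +134.42472°
GL-47: φ = +2.99472°, λ = +141.66972°
TG-71: φ = +0.68944°, λ = +133.61833°
δ₁₃ = central angle IC-97→TG-71 = 0.080469 rad  (haversine)
θ₁₃ = bearing IC-97→TG-71 = 190.083°,  θ₁₂ = bearing IC-97→GL-47 = 106.899°
dₓₜ = R·arcsin(sin δ₁₃ · sin(θ₁₃ − θ₁₂)) = 6371·arcsin(0.08038·sin(83.183°)) = 509.039 km
|dₓₜ| = 509.039 km

509.0 km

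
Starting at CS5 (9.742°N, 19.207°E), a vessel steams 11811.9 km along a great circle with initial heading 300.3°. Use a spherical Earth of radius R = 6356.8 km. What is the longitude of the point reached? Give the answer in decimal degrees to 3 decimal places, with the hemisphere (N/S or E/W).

94.362°W

δ = d/R = 11811.9/6356.8 = 1.858152 rad
φ₂ = arcsin(sin φ₁ cos δ + cos φ₁ sin δ cos θ)
   = arcsin(0.16921·-0.28342 + 0.98558·0.95900·0.50453) = 25.39813°
λ₂ = λ₁ + atan2(sin θ sin δ cos φ₁, cos δ − sin φ₁ sin φ₂) = -94.36163°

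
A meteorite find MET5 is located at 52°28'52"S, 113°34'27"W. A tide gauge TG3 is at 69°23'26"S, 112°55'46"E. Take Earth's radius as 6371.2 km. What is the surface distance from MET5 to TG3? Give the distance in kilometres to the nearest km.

5949 km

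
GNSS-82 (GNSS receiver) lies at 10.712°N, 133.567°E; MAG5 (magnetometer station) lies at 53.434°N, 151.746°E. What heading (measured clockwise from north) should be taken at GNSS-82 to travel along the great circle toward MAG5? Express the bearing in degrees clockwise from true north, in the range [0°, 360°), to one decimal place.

Δλ = 18.1790°
y = sin Δλ · cos φ₂ = 0.185866
x = cos φ₁ sin φ₂ − sin φ₁ cos φ₂ cos Δλ = 0.683969
θ = atan2(y, x) = 15.2028° → 15.2028° (mod 360°)

15.2°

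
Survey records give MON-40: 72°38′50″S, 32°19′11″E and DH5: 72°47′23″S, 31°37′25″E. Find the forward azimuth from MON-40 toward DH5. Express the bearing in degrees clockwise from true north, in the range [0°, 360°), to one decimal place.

235.1°

MON-40: φ = -72.64722°, λ = +32.31972°
DH5: φ = -72.78972°, λ = +31.62361°
Δλ = -0.6961°
y = sin Δλ · cos φ₂ = -0.003595
x = cos φ₁ sin φ₂ − sin φ₁ cos φ₂ cos Δλ = -0.002508
θ = atan2(y, x) = -124.9027° → 235.0973° (mod 360°)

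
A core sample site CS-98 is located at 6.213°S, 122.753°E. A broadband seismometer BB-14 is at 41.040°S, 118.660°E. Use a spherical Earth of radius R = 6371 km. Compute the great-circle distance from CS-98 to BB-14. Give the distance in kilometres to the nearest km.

Δφ = -34.8270°,  Δλ = -4.0930°
a = sin²(Δφ/2) + cos φ₁ cos φ₂ sin²(Δλ/2) = 0.090516
c = 2·arcsin(√a) = 0.611186 rad = 35.0184°
d = R·c = 6371 × 0.611186 = 3893.9 km

3894 km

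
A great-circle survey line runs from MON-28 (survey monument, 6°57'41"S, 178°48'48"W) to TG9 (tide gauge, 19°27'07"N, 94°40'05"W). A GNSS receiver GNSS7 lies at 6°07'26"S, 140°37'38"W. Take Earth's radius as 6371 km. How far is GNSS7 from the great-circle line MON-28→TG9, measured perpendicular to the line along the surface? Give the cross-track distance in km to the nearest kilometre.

1421 km

MON-28: φ = -6.96139°, λ = -178.81333°
TG9: φ = +19.45194°, λ = -94.66806°
GNSS7: φ = -6.12389°, λ = -140.62722°
δ₁₃ = central angle MON-28→GNSS7 = 0.662122 rad  (haversine)
θ₁₃ = bearing MON-28→GNSS7 = 91.041°,  θ₁₂ = bearing MON-28→TG9 = 69.956°
dₓₜ = R·arcsin(sin δ₁₃ · sin(θ₁₃ − θ₁₂)) = 6371·arcsin(0.61479·sin(21.085°)) = 1420.845 km
|dₓₜ| = 1420.845 km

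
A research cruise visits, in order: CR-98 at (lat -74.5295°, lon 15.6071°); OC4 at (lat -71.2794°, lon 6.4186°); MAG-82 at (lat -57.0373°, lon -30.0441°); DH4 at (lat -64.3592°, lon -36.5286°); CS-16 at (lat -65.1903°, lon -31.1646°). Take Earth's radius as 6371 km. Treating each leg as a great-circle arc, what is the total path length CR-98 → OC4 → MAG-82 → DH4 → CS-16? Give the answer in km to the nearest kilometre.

3934 km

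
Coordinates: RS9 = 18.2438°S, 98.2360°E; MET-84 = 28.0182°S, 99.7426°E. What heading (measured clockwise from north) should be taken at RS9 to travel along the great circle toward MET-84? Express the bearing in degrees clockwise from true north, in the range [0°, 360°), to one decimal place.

172.2°

Δλ = 1.5066°
y = sin Δλ · cos φ₂ = 0.023211
x = cos φ₁ sin φ₂ − sin φ₁ cos φ₂ cos Δλ = -0.169865
θ = atan2(y, x) = 172.2192° → 172.2192° (mod 360°)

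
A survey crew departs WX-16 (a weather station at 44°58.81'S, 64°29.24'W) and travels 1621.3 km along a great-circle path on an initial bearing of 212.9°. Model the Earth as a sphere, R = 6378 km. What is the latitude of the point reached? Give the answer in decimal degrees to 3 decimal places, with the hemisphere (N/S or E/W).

WX-16: φ = -44.98017°, λ = -64.48733°
δ = d/R = 1621.3/6378 = 0.254202 rad
φ₂ = arcsin(sin φ₁ cos δ + cos φ₁ sin δ cos θ)
   = arcsin(-0.70686·0.96786 + 0.70735·0.25147·-0.83962) = -56.45975°
λ₂ = λ₁ + atan2(sin θ sin δ cos φ₁, cos δ − sin φ₁ sin φ₂) = -78.80031°

56.460°S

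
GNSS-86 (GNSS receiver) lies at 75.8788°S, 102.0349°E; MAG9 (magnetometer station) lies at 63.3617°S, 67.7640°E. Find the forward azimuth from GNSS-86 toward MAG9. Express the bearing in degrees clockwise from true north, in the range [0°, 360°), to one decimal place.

299.2°

Δλ = -34.2709°
y = sin Δλ · cos φ₂ = -0.252473
x = cos φ₁ sin φ₂ − sin φ₁ cos φ₂ cos Δλ = 0.141241
θ = atan2(y, x) = -60.7759° → 299.2241° (mod 360°)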